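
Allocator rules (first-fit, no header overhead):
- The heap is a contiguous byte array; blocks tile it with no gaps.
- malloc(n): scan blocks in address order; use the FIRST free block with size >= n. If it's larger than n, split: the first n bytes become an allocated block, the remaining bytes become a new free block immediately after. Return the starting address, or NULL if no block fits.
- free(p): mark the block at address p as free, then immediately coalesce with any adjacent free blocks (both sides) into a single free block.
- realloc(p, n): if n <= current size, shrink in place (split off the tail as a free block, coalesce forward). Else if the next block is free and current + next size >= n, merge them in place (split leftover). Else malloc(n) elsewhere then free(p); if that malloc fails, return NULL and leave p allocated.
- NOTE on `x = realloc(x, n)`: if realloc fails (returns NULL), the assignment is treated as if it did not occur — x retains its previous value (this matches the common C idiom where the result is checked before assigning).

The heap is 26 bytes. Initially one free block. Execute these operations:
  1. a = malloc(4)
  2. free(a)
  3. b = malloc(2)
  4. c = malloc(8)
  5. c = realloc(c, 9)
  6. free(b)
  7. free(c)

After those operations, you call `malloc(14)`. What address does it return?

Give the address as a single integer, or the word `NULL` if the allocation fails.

Answer: 0

Derivation:
Op 1: a = malloc(4) -> a = 0; heap: [0-3 ALLOC][4-25 FREE]
Op 2: free(a) -> (freed a); heap: [0-25 FREE]
Op 3: b = malloc(2) -> b = 0; heap: [0-1 ALLOC][2-25 FREE]
Op 4: c = malloc(8) -> c = 2; heap: [0-1 ALLOC][2-9 ALLOC][10-25 FREE]
Op 5: c = realloc(c, 9) -> c = 2; heap: [0-1 ALLOC][2-10 ALLOC][11-25 FREE]
Op 6: free(b) -> (freed b); heap: [0-1 FREE][2-10 ALLOC][11-25 FREE]
Op 7: free(c) -> (freed c); heap: [0-25 FREE]
malloc(14): first-fit scan over [0-25 FREE] -> 0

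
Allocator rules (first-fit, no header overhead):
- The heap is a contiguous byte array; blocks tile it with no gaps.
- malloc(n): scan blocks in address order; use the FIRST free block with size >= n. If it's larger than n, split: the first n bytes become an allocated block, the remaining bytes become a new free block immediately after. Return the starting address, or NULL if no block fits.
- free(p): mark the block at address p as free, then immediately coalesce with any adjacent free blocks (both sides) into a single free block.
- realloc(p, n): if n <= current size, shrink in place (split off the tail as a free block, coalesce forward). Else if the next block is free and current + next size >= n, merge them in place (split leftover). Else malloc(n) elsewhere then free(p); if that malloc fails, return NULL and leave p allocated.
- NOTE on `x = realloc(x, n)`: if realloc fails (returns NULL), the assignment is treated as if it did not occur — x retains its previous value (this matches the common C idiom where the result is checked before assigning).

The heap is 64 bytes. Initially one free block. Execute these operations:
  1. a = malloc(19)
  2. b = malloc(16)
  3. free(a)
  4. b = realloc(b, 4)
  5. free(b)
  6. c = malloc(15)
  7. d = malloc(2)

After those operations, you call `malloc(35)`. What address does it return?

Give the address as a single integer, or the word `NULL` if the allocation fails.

Op 1: a = malloc(19) -> a = 0; heap: [0-18 ALLOC][19-63 FREE]
Op 2: b = malloc(16) -> b = 19; heap: [0-18 ALLOC][19-34 ALLOC][35-63 FREE]
Op 3: free(a) -> (freed a); heap: [0-18 FREE][19-34 ALLOC][35-63 FREE]
Op 4: b = realloc(b, 4) -> b = 19; heap: [0-18 FREE][19-22 ALLOC][23-63 FREE]
Op 5: free(b) -> (freed b); heap: [0-63 FREE]
Op 6: c = malloc(15) -> c = 0; heap: [0-14 ALLOC][15-63 FREE]
Op 7: d = malloc(2) -> d = 15; heap: [0-14 ALLOC][15-16 ALLOC][17-63 FREE]
malloc(35): first-fit scan over [0-14 ALLOC][15-16 ALLOC][17-63 FREE] -> 17

Answer: 17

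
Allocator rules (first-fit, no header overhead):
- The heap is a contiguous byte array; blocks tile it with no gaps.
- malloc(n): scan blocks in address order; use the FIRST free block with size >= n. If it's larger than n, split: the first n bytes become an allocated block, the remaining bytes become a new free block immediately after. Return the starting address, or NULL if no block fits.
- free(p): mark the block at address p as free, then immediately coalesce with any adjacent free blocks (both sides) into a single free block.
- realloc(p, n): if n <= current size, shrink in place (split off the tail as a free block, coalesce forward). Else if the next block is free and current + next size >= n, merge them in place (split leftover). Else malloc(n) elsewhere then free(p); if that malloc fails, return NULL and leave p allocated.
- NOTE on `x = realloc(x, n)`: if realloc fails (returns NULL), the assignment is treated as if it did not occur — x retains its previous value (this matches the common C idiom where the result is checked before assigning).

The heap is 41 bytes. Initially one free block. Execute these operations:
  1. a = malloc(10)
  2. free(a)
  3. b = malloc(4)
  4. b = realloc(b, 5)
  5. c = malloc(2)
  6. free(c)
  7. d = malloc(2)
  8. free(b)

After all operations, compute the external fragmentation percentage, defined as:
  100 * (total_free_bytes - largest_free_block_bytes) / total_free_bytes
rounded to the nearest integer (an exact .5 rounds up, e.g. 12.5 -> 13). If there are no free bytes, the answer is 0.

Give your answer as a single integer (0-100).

Op 1: a = malloc(10) -> a = 0; heap: [0-9 ALLOC][10-40 FREE]
Op 2: free(a) -> (freed a); heap: [0-40 FREE]
Op 3: b = malloc(4) -> b = 0; heap: [0-3 ALLOC][4-40 FREE]
Op 4: b = realloc(b, 5) -> b = 0; heap: [0-4 ALLOC][5-40 FREE]
Op 5: c = malloc(2) -> c = 5; heap: [0-4 ALLOC][5-6 ALLOC][7-40 FREE]
Op 6: free(c) -> (freed c); heap: [0-4 ALLOC][5-40 FREE]
Op 7: d = malloc(2) -> d = 5; heap: [0-4 ALLOC][5-6 ALLOC][7-40 FREE]
Op 8: free(b) -> (freed b); heap: [0-4 FREE][5-6 ALLOC][7-40 FREE]
Free blocks: [5 34] total_free=39 largest=34 -> 100*(39-34)/39 = 500/39 ≈ 12.821 -> rounds to 13

Answer: 13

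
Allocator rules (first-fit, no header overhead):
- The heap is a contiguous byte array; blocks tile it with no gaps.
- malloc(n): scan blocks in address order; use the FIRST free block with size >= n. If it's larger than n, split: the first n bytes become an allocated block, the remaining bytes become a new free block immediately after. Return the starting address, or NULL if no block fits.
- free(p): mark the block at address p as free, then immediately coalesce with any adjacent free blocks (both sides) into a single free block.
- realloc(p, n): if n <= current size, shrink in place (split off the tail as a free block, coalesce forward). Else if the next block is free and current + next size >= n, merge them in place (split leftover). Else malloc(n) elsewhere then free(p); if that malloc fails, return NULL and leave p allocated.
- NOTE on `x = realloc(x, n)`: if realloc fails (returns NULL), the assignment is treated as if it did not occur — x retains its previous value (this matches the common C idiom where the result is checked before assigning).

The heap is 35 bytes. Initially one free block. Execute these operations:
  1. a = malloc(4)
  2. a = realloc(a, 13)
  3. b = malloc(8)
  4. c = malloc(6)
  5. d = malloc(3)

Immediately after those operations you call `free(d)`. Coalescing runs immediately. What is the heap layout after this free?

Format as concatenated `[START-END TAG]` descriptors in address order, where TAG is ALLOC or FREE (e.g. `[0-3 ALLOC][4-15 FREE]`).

Answer: [0-12 ALLOC][13-20 ALLOC][21-26 ALLOC][27-34 FREE]

Derivation:
Op 1: a = malloc(4) -> a = 0; heap: [0-3 ALLOC][4-34 FREE]
Op 2: a = realloc(a, 13) -> a = 0; heap: [0-12 ALLOC][13-34 FREE]
Op 3: b = malloc(8) -> b = 13; heap: [0-12 ALLOC][13-20 ALLOC][21-34 FREE]
Op 4: c = malloc(6) -> c = 21; heap: [0-12 ALLOC][13-20 ALLOC][21-26 ALLOC][27-34 FREE]
Op 5: d = malloc(3) -> d = 27; heap: [0-12 ALLOC][13-20 ALLOC][21-26 ALLOC][27-29 ALLOC][30-34 FREE]
free(d): d = 27 -> block [27-29 ALLOC]; mark free, coalesce with adjacent free neighbors -> [0-12 ALLOC][13-20 ALLOC][21-26 ALLOC][27-34 FREE]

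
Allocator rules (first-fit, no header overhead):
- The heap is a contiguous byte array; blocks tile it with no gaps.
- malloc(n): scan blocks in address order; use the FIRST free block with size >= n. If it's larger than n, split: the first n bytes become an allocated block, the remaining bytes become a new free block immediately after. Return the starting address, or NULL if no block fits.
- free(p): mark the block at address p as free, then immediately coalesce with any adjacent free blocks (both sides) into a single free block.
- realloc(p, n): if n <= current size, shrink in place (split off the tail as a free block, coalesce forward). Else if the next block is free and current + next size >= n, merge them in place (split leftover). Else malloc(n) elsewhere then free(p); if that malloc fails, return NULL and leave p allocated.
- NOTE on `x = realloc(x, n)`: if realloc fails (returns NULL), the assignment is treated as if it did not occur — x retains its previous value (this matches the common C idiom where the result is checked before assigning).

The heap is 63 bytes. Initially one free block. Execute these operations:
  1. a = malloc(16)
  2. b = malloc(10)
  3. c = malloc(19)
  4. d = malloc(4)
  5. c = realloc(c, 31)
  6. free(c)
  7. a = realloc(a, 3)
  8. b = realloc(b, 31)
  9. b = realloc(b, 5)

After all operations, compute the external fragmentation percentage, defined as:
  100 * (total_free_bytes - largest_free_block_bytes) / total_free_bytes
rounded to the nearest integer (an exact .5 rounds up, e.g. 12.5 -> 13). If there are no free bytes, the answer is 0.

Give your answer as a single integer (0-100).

Answer: 53

Derivation:
Op 1: a = malloc(16) -> a = 0; heap: [0-15 ALLOC][16-62 FREE]
Op 2: b = malloc(10) -> b = 16; heap: [0-15 ALLOC][16-25 ALLOC][26-62 FREE]
Op 3: c = malloc(19) -> c = 26; heap: [0-15 ALLOC][16-25 ALLOC][26-44 ALLOC][45-62 FREE]
Op 4: d = malloc(4) -> d = 45; heap: [0-15 ALLOC][16-25 ALLOC][26-44 ALLOC][45-48 ALLOC][49-62 FREE]
Op 5: c = realloc(c, 31) -> NULL (c unchanged); heap: [0-15 ALLOC][16-25 ALLOC][26-44 ALLOC][45-48 ALLOC][49-62 FREE]
Op 6: free(c) -> (freed c); heap: [0-15 ALLOC][16-25 ALLOC][26-44 FREE][45-48 ALLOC][49-62 FREE]
Op 7: a = realloc(a, 3) -> a = 0; heap: [0-2 ALLOC][3-15 FREE][16-25 ALLOC][26-44 FREE][45-48 ALLOC][49-62 FREE]
Op 8: b = realloc(b, 31) -> NULL (b unchanged); heap: [0-2 ALLOC][3-15 FREE][16-25 ALLOC][26-44 FREE][45-48 ALLOC][49-62 FREE]
Op 9: b = realloc(b, 5) -> b = 16; heap: [0-2 ALLOC][3-15 FREE][16-20 ALLOC][21-44 FREE][45-48 ALLOC][49-62 FREE]
Free blocks: [13 24 14] total_free=51 largest=24 -> 100*(51-24)/51 = 2700/51 ≈ 52.941 -> rounds to 53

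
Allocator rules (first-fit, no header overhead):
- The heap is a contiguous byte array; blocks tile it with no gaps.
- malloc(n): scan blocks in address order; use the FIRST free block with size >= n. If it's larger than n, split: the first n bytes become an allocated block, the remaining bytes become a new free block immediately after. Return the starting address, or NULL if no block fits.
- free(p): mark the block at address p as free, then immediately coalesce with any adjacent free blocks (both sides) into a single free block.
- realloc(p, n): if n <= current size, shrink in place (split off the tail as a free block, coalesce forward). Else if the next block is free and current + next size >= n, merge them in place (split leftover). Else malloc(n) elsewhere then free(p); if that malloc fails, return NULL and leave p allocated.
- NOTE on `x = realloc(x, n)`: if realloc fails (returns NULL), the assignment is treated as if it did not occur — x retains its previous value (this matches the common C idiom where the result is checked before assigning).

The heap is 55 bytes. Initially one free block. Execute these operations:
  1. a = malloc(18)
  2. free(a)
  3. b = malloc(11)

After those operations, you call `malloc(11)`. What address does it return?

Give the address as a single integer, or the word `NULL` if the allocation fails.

Op 1: a = malloc(18) -> a = 0; heap: [0-17 ALLOC][18-54 FREE]
Op 2: free(a) -> (freed a); heap: [0-54 FREE]
Op 3: b = malloc(11) -> b = 0; heap: [0-10 ALLOC][11-54 FREE]
malloc(11): first-fit scan over [0-10 ALLOC][11-54 FREE] -> 11

Answer: 11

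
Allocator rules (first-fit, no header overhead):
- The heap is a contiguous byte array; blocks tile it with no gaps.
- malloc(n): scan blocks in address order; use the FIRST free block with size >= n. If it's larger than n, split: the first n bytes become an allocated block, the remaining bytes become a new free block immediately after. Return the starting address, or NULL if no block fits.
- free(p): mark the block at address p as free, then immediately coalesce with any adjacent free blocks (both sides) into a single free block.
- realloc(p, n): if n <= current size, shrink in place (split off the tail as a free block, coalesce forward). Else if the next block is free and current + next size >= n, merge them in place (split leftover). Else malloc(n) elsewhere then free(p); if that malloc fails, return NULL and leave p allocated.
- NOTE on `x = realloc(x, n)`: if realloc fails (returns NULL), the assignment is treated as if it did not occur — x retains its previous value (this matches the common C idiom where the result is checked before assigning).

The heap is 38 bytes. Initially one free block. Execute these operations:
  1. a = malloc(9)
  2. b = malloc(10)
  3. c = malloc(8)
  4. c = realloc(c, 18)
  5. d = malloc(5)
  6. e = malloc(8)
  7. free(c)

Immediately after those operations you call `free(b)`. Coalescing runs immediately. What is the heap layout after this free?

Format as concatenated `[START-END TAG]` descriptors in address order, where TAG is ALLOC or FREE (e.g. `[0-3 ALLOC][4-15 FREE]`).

Op 1: a = malloc(9) -> a = 0; heap: [0-8 ALLOC][9-37 FREE]
Op 2: b = malloc(10) -> b = 9; heap: [0-8 ALLOC][9-18 ALLOC][19-37 FREE]
Op 3: c = malloc(8) -> c = 19; heap: [0-8 ALLOC][9-18 ALLOC][19-26 ALLOC][27-37 FREE]
Op 4: c = realloc(c, 18) -> c = 19; heap: [0-8 ALLOC][9-18 ALLOC][19-36 ALLOC][37-37 FREE]
Op 5: d = malloc(5) -> d = NULL; heap: [0-8 ALLOC][9-18 ALLOC][19-36 ALLOC][37-37 FREE]
Op 6: e = malloc(8) -> e = NULL; heap: [0-8 ALLOC][9-18 ALLOC][19-36 ALLOC][37-37 FREE]
Op 7: free(c) -> (freed c); heap: [0-8 ALLOC][9-18 ALLOC][19-37 FREE]
free(b): b = 9 -> block [9-18 ALLOC]; mark free, coalesce with adjacent free neighbors -> [0-8 ALLOC][9-37 FREE]

Answer: [0-8 ALLOC][9-37 FREE]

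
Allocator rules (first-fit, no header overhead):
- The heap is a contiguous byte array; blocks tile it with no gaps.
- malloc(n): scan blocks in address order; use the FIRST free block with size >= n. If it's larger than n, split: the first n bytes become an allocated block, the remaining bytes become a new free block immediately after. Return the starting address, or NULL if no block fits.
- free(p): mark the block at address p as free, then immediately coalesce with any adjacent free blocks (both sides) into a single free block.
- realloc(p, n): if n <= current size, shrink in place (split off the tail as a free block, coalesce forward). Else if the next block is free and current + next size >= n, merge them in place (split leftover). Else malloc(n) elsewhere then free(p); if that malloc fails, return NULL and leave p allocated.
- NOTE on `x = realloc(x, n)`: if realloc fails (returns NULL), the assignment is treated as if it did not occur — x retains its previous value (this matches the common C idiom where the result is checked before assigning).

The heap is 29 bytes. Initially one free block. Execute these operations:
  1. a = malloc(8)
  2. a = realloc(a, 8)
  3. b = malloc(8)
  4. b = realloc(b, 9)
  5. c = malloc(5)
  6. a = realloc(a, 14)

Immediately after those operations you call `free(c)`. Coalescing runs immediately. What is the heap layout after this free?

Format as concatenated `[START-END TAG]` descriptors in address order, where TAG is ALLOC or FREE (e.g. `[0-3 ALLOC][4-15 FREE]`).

Answer: [0-7 ALLOC][8-16 ALLOC][17-28 FREE]

Derivation:
Op 1: a = malloc(8) -> a = 0; heap: [0-7 ALLOC][8-28 FREE]
Op 2: a = realloc(a, 8) -> a = 0; heap: [0-7 ALLOC][8-28 FREE]
Op 3: b = malloc(8) -> b = 8; heap: [0-7 ALLOC][8-15 ALLOC][16-28 FREE]
Op 4: b = realloc(b, 9) -> b = 8; heap: [0-7 ALLOC][8-16 ALLOC][17-28 FREE]
Op 5: c = malloc(5) -> c = 17; heap: [0-7 ALLOC][8-16 ALLOC][17-21 ALLOC][22-28 FREE]
Op 6: a = realloc(a, 14) -> NULL (a unchanged); heap: [0-7 ALLOC][8-16 ALLOC][17-21 ALLOC][22-28 FREE]
free(c): c = 17 -> block [17-21 ALLOC]; mark free, coalesce with adjacent free neighbors -> [0-7 ALLOC][8-16 ALLOC][17-28 FREE]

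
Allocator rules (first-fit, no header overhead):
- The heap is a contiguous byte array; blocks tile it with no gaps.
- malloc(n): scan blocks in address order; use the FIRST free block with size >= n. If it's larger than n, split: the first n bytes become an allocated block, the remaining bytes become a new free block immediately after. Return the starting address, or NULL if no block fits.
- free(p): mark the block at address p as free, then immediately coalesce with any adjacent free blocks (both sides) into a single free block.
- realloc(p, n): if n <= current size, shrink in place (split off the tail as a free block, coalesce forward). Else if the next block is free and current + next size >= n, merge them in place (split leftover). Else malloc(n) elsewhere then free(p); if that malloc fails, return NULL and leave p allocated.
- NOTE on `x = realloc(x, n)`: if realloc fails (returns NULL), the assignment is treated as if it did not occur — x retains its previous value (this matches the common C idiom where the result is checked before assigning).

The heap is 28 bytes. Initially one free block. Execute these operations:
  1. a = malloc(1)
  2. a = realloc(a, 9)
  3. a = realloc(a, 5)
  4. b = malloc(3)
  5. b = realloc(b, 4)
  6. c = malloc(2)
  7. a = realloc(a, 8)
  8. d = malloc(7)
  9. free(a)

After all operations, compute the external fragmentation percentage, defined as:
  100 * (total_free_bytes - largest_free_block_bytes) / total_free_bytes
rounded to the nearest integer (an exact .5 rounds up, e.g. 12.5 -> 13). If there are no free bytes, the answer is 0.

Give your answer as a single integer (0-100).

Op 1: a = malloc(1) -> a = 0; heap: [0-0 ALLOC][1-27 FREE]
Op 2: a = realloc(a, 9) -> a = 0; heap: [0-8 ALLOC][9-27 FREE]
Op 3: a = realloc(a, 5) -> a = 0; heap: [0-4 ALLOC][5-27 FREE]
Op 4: b = malloc(3) -> b = 5; heap: [0-4 ALLOC][5-7 ALLOC][8-27 FREE]
Op 5: b = realloc(b, 4) -> b = 5; heap: [0-4 ALLOC][5-8 ALLOC][9-27 FREE]
Op 6: c = malloc(2) -> c = 9; heap: [0-4 ALLOC][5-8 ALLOC][9-10 ALLOC][11-27 FREE]
Op 7: a = realloc(a, 8) -> a = 11; heap: [0-4 FREE][5-8 ALLOC][9-10 ALLOC][11-18 ALLOC][19-27 FREE]
Op 8: d = malloc(7) -> d = 19; heap: [0-4 FREE][5-8 ALLOC][9-10 ALLOC][11-18 ALLOC][19-25 ALLOC][26-27 FREE]
Op 9: free(a) -> (freed a); heap: [0-4 FREE][5-8 ALLOC][9-10 ALLOC][11-18 FREE][19-25 ALLOC][26-27 FREE]
Free blocks: [5 8 2] total_free=15 largest=8 -> 100*(15-8)/15 = 700/15 ≈ 46.667 -> rounds to 47

Answer: 47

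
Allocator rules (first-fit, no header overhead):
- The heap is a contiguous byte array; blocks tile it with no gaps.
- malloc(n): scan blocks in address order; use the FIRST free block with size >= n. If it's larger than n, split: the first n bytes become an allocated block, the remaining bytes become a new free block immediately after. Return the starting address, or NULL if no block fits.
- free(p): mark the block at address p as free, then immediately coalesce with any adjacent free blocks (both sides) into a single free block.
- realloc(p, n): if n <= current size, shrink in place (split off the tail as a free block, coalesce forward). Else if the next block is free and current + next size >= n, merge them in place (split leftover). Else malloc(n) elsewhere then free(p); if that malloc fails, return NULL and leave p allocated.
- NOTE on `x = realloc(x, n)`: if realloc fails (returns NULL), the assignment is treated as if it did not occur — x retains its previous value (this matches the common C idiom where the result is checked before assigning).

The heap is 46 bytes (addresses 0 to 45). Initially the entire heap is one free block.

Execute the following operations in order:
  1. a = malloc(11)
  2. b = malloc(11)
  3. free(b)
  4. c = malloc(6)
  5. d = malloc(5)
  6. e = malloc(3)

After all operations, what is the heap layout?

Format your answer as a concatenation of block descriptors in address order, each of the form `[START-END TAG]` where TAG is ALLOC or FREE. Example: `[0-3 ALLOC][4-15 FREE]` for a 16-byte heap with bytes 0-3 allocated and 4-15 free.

Answer: [0-10 ALLOC][11-16 ALLOC][17-21 ALLOC][22-24 ALLOC][25-45 FREE]

Derivation:
Op 1: a = malloc(11) -> a = 0; heap: [0-10 ALLOC][11-45 FREE]
Op 2: b = malloc(11) -> b = 11; heap: [0-10 ALLOC][11-21 ALLOC][22-45 FREE]
Op 3: free(b) -> (freed b); heap: [0-10 ALLOC][11-45 FREE]
Op 4: c = malloc(6) -> c = 11; heap: [0-10 ALLOC][11-16 ALLOC][17-45 FREE]
Op 5: d = malloc(5) -> d = 17; heap: [0-10 ALLOC][11-16 ALLOC][17-21 ALLOC][22-45 FREE]
Op 6: e = malloc(3) -> e = 22; heap: [0-10 ALLOC][11-16 ALLOC][17-21 ALLOC][22-24 ALLOC][25-45 FREE]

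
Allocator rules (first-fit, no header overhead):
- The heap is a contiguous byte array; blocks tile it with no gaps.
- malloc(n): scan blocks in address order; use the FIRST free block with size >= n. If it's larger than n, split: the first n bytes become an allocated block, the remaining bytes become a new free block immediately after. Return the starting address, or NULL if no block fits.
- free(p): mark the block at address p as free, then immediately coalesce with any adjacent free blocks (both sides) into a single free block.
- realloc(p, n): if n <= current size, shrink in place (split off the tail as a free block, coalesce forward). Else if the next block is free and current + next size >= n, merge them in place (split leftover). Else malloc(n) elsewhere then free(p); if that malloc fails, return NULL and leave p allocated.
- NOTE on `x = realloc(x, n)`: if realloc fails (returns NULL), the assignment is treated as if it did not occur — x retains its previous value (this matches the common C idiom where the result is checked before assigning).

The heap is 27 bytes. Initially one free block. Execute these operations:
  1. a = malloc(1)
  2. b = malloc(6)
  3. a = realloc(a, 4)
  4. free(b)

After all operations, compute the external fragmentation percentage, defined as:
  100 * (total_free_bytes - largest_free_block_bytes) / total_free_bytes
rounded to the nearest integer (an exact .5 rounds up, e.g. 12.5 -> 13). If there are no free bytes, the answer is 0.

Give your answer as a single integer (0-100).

Answer: 30

Derivation:
Op 1: a = malloc(1) -> a = 0; heap: [0-0 ALLOC][1-26 FREE]
Op 2: b = malloc(6) -> b = 1; heap: [0-0 ALLOC][1-6 ALLOC][7-26 FREE]
Op 3: a = realloc(a, 4) -> a = 7; heap: [0-0 FREE][1-6 ALLOC][7-10 ALLOC][11-26 FREE]
Op 4: free(b) -> (freed b); heap: [0-6 FREE][7-10 ALLOC][11-26 FREE]
Free blocks: [7 16] total_free=23 largest=16 -> 100*(23-16)/23 = 700/23 ≈ 30.435 -> rounds to 30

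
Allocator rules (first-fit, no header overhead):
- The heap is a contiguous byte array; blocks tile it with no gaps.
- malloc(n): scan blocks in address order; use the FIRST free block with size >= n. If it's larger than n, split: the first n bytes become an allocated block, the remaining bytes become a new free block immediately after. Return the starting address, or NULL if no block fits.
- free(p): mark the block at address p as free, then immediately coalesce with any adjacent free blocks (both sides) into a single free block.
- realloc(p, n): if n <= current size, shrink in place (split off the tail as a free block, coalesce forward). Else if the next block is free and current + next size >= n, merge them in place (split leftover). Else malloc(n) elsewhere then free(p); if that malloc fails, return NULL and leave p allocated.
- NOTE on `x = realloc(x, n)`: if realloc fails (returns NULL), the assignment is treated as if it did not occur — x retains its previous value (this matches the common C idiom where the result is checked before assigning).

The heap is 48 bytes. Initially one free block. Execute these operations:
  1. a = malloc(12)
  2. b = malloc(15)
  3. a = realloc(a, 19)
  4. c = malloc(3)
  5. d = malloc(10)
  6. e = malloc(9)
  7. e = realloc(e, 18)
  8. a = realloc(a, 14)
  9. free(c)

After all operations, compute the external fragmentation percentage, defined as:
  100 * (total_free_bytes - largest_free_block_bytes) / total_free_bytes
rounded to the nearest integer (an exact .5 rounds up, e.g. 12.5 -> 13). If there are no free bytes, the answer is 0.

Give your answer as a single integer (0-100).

Answer: 30

Derivation:
Op 1: a = malloc(12) -> a = 0; heap: [0-11 ALLOC][12-47 FREE]
Op 2: b = malloc(15) -> b = 12; heap: [0-11 ALLOC][12-26 ALLOC][27-47 FREE]
Op 3: a = realloc(a, 19) -> a = 27; heap: [0-11 FREE][12-26 ALLOC][27-45 ALLOC][46-47 FREE]
Op 4: c = malloc(3) -> c = 0; heap: [0-2 ALLOC][3-11 FREE][12-26 ALLOC][27-45 ALLOC][46-47 FREE]
Op 5: d = malloc(10) -> d = NULL; heap: [0-2 ALLOC][3-11 FREE][12-26 ALLOC][27-45 ALLOC][46-47 FREE]
Op 6: e = malloc(9) -> e = 3; heap: [0-2 ALLOC][3-11 ALLOC][12-26 ALLOC][27-45 ALLOC][46-47 FREE]
Op 7: e = realloc(e, 18) -> NULL (e unchanged); heap: [0-2 ALLOC][3-11 ALLOC][12-26 ALLOC][27-45 ALLOC][46-47 FREE]
Op 8: a = realloc(a, 14) -> a = 27; heap: [0-2 ALLOC][3-11 ALLOC][12-26 ALLOC][27-40 ALLOC][41-47 FREE]
Op 9: free(c) -> (freed c); heap: [0-2 FREE][3-11 ALLOC][12-26 ALLOC][27-40 ALLOC][41-47 FREE]
Free blocks: [3 7] total_free=10 largest=7 -> 100*(10-7)/10 = 300/10 = 30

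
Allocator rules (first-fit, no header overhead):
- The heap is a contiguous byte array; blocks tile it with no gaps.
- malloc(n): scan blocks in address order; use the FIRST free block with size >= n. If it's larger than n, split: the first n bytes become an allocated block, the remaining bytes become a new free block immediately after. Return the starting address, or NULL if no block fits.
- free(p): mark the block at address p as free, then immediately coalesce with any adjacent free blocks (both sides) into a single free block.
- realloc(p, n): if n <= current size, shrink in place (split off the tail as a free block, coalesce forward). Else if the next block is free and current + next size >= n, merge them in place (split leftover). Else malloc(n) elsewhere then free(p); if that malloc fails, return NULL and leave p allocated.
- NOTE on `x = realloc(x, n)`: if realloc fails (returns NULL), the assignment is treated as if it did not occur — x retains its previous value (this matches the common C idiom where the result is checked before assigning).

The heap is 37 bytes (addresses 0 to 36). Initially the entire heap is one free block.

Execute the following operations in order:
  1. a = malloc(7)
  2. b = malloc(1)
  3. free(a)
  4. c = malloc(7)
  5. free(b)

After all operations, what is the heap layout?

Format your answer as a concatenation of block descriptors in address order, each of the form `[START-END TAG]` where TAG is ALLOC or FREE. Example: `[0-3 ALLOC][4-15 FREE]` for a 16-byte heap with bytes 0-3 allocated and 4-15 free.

Op 1: a = malloc(7) -> a = 0; heap: [0-6 ALLOC][7-36 FREE]
Op 2: b = malloc(1) -> b = 7; heap: [0-6 ALLOC][7-7 ALLOC][8-36 FREE]
Op 3: free(a) -> (freed a); heap: [0-6 FREE][7-7 ALLOC][8-36 FREE]
Op 4: c = malloc(7) -> c = 0; heap: [0-6 ALLOC][7-7 ALLOC][8-36 FREE]
Op 5: free(b) -> (freed b); heap: [0-6 ALLOC][7-36 FREE]

Answer: [0-6 ALLOC][7-36 FREE]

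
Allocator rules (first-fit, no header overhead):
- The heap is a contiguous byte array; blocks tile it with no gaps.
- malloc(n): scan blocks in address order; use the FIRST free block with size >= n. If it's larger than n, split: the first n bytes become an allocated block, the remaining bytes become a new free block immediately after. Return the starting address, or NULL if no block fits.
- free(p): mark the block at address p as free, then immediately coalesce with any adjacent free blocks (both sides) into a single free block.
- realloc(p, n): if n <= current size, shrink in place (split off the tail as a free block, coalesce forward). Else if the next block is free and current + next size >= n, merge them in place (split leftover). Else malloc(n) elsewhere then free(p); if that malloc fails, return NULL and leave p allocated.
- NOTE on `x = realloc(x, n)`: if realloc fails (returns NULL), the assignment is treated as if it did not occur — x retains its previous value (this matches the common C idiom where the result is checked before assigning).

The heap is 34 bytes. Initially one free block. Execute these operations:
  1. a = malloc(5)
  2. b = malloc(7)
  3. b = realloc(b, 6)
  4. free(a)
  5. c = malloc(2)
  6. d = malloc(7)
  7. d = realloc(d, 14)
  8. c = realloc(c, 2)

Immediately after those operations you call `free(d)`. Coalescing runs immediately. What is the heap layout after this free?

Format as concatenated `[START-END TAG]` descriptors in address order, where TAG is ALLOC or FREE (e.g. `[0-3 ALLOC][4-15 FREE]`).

Answer: [0-1 ALLOC][2-4 FREE][5-10 ALLOC][11-33 FREE]

Derivation:
Op 1: a = malloc(5) -> a = 0; heap: [0-4 ALLOC][5-33 FREE]
Op 2: b = malloc(7) -> b = 5; heap: [0-4 ALLOC][5-11 ALLOC][12-33 FREE]
Op 3: b = realloc(b, 6) -> b = 5; heap: [0-4 ALLOC][5-10 ALLOC][11-33 FREE]
Op 4: free(a) -> (freed a); heap: [0-4 FREE][5-10 ALLOC][11-33 FREE]
Op 5: c = malloc(2) -> c = 0; heap: [0-1 ALLOC][2-4 FREE][5-10 ALLOC][11-33 FREE]
Op 6: d = malloc(7) -> d = 11; heap: [0-1 ALLOC][2-4 FREE][5-10 ALLOC][11-17 ALLOC][18-33 FREE]
Op 7: d = realloc(d, 14) -> d = 11; heap: [0-1 ALLOC][2-4 FREE][5-10 ALLOC][11-24 ALLOC][25-33 FREE]
Op 8: c = realloc(c, 2) -> c = 0; heap: [0-1 ALLOC][2-4 FREE][5-10 ALLOC][11-24 ALLOC][25-33 FREE]
free(d): d = 11 -> block [11-24 ALLOC]; mark free, coalesce with adjacent free neighbors -> [0-1 ALLOC][2-4 FREE][5-10 ALLOC][11-33 FREE]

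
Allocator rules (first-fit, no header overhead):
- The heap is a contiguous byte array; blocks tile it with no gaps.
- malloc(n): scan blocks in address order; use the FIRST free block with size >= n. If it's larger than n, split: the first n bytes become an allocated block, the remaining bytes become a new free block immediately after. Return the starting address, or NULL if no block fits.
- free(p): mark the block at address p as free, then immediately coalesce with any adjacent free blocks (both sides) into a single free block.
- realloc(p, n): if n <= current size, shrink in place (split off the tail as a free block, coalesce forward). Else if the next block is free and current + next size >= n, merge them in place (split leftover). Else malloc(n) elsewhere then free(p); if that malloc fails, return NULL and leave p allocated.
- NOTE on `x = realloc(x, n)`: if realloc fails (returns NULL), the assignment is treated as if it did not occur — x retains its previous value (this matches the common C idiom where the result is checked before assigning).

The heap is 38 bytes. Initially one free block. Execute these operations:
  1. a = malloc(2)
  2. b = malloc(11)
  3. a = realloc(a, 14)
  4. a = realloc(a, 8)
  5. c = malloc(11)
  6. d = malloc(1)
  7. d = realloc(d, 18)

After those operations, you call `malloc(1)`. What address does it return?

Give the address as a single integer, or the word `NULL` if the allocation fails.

Op 1: a = malloc(2) -> a = 0; heap: [0-1 ALLOC][2-37 FREE]
Op 2: b = malloc(11) -> b = 2; heap: [0-1 ALLOC][2-12 ALLOC][13-37 FREE]
Op 3: a = realloc(a, 14) -> a = 13; heap: [0-1 FREE][2-12 ALLOC][13-26 ALLOC][27-37 FREE]
Op 4: a = realloc(a, 8) -> a = 13; heap: [0-1 FREE][2-12 ALLOC][13-20 ALLOC][21-37 FREE]
Op 5: c = malloc(11) -> c = 21; heap: [0-1 FREE][2-12 ALLOC][13-20 ALLOC][21-31 ALLOC][32-37 FREE]
Op 6: d = malloc(1) -> d = 0; heap: [0-0 ALLOC][1-1 FREE][2-12 ALLOC][13-20 ALLOC][21-31 ALLOC][32-37 FREE]
Op 7: d = realloc(d, 18) -> NULL (d unchanged); heap: [0-0 ALLOC][1-1 FREE][2-12 ALLOC][13-20 ALLOC][21-31 ALLOC][32-37 FREE]
malloc(1): first-fit scan over [0-0 ALLOC][1-1 FREE][2-12 ALLOC][13-20 ALLOC][21-31 ALLOC][32-37 FREE] -> 1

Answer: 1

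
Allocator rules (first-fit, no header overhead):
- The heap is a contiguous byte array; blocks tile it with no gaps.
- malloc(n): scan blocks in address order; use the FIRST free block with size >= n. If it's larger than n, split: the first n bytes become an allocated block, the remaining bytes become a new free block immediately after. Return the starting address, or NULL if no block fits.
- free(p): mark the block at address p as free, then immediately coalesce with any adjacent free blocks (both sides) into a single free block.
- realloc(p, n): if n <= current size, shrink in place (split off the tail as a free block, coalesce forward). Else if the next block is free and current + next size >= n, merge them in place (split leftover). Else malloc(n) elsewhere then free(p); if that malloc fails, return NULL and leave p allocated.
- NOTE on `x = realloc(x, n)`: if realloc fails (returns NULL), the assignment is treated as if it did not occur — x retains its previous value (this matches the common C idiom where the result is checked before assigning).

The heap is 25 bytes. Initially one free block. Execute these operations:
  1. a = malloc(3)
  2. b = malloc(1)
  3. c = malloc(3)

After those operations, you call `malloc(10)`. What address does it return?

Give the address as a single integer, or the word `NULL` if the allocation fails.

Op 1: a = malloc(3) -> a = 0; heap: [0-2 ALLOC][3-24 FREE]
Op 2: b = malloc(1) -> b = 3; heap: [0-2 ALLOC][3-3 ALLOC][4-24 FREE]
Op 3: c = malloc(3) -> c = 4; heap: [0-2 ALLOC][3-3 ALLOC][4-6 ALLOC][7-24 FREE]
malloc(10): first-fit scan over [0-2 ALLOC][3-3 ALLOC][4-6 ALLOC][7-24 FREE] -> 7

Answer: 7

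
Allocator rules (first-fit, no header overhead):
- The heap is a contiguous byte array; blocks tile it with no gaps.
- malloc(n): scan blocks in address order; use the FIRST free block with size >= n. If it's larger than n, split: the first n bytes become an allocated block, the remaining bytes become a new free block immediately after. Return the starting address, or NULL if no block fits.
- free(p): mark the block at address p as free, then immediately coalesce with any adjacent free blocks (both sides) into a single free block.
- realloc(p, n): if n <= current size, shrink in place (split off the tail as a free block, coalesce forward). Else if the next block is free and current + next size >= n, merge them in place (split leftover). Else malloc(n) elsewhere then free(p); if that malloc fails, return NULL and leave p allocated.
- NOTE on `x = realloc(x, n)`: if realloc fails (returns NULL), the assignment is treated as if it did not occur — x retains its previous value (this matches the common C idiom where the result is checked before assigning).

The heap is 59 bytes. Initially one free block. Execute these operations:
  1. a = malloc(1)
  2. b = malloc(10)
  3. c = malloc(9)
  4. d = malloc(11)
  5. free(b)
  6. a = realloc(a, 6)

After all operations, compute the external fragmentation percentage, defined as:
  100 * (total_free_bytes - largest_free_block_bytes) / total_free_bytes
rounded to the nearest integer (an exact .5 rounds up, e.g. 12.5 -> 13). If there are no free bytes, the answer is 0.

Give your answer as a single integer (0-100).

Op 1: a = malloc(1) -> a = 0; heap: [0-0 ALLOC][1-58 FREE]
Op 2: b = malloc(10) -> b = 1; heap: [0-0 ALLOC][1-10 ALLOC][11-58 FREE]
Op 3: c = malloc(9) -> c = 11; heap: [0-0 ALLOC][1-10 ALLOC][11-19 ALLOC][20-58 FREE]
Op 4: d = malloc(11) -> d = 20; heap: [0-0 ALLOC][1-10 ALLOC][11-19 ALLOC][20-30 ALLOC][31-58 FREE]
Op 5: free(b) -> (freed b); heap: [0-0 ALLOC][1-10 FREE][11-19 ALLOC][20-30 ALLOC][31-58 FREE]
Op 6: a = realloc(a, 6) -> a = 0; heap: [0-5 ALLOC][6-10 FREE][11-19 ALLOC][20-30 ALLOC][31-58 FREE]
Free blocks: [5 28] total_free=33 largest=28 -> 100*(33-28)/33 = 500/33 ≈ 15.152 -> rounds to 15

Answer: 15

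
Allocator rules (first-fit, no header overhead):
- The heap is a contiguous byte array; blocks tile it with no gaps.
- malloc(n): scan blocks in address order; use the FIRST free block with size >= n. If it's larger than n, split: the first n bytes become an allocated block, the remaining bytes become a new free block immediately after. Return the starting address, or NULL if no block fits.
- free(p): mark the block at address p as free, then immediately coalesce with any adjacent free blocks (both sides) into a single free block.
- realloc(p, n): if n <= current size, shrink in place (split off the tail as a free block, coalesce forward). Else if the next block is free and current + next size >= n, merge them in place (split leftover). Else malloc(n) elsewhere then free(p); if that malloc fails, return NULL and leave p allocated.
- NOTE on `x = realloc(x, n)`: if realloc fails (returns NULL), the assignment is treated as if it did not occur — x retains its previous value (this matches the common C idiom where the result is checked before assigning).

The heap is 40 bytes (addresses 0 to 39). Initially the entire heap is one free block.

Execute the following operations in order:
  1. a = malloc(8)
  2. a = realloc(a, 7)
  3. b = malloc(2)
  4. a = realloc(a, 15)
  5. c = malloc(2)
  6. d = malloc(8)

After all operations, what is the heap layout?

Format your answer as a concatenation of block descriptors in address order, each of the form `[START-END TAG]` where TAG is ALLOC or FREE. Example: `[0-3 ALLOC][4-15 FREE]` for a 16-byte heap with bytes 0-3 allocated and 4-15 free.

Op 1: a = malloc(8) -> a = 0; heap: [0-7 ALLOC][8-39 FREE]
Op 2: a = realloc(a, 7) -> a = 0; heap: [0-6 ALLOC][7-39 FREE]
Op 3: b = malloc(2) -> b = 7; heap: [0-6 ALLOC][7-8 ALLOC][9-39 FREE]
Op 4: a = realloc(a, 15) -> a = 9; heap: [0-6 FREE][7-8 ALLOC][9-23 ALLOC][24-39 FREE]
Op 5: c = malloc(2) -> c = 0; heap: [0-1 ALLOC][2-6 FREE][7-8 ALLOC][9-23 ALLOC][24-39 FREE]
Op 6: d = malloc(8) -> d = 24; heap: [0-1 ALLOC][2-6 FREE][7-8 ALLOC][9-23 ALLOC][24-31 ALLOC][32-39 FREE]

Answer: [0-1 ALLOC][2-6 FREE][7-8 ALLOC][9-23 ALLOC][24-31 ALLOC][32-39 FREE]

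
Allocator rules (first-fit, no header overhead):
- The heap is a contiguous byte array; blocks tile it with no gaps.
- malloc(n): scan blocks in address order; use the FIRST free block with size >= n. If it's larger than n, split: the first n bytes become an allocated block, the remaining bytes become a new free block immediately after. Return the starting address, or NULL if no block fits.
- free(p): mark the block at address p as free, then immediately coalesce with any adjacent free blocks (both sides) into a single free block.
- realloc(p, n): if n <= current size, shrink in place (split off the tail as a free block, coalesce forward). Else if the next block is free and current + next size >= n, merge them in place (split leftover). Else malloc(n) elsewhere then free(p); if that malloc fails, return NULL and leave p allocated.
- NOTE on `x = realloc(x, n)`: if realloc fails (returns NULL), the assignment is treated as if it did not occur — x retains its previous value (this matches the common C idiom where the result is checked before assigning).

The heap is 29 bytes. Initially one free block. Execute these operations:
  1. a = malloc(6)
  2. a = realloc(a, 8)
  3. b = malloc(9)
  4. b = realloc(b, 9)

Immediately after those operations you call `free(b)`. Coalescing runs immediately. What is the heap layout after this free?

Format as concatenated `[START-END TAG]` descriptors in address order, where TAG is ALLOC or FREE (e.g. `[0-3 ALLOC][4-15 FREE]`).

Answer: [0-7 ALLOC][8-28 FREE]

Derivation:
Op 1: a = malloc(6) -> a = 0; heap: [0-5 ALLOC][6-28 FREE]
Op 2: a = realloc(a, 8) -> a = 0; heap: [0-7 ALLOC][8-28 FREE]
Op 3: b = malloc(9) -> b = 8; heap: [0-7 ALLOC][8-16 ALLOC][17-28 FREE]
Op 4: b = realloc(b, 9) -> b = 8; heap: [0-7 ALLOC][8-16 ALLOC][17-28 FREE]
free(b): b = 8 -> block [8-16 ALLOC]; mark free, coalesce with adjacent free neighbors -> [0-7 ALLOC][8-28 FREE]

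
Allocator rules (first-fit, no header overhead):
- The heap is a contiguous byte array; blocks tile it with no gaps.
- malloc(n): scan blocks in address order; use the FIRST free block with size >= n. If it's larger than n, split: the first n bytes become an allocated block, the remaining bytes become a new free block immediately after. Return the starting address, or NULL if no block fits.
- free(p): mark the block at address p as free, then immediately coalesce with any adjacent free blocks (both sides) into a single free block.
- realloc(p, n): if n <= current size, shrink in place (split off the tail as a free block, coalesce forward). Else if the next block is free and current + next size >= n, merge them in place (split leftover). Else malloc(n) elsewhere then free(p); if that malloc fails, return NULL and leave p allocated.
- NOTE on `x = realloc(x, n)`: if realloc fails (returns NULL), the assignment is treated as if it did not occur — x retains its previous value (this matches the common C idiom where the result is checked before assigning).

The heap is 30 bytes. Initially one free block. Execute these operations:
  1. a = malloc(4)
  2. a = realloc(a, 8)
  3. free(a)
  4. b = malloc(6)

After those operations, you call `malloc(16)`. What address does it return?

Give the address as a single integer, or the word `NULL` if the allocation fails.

Answer: 6

Derivation:
Op 1: a = malloc(4) -> a = 0; heap: [0-3 ALLOC][4-29 FREE]
Op 2: a = realloc(a, 8) -> a = 0; heap: [0-7 ALLOC][8-29 FREE]
Op 3: free(a) -> (freed a); heap: [0-29 FREE]
Op 4: b = malloc(6) -> b = 0; heap: [0-5 ALLOC][6-29 FREE]
malloc(16): first-fit scan over [0-5 ALLOC][6-29 FREE] -> 6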